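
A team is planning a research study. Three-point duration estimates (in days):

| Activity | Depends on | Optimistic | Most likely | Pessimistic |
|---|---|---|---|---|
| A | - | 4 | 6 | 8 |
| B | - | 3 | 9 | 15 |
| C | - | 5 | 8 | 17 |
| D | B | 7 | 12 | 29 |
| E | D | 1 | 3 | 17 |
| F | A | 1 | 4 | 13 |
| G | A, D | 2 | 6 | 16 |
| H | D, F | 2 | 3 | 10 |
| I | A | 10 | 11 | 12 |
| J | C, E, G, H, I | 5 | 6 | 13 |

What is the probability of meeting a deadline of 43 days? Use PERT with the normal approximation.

0.886

te_A = (4 + 4·6 + 8)/6 = 36/6 = 6; σ²_A = ((8−4)/6)² = 0.444
te_B = (3 + 4·9 + 15)/6 = 54/6 = 9; σ²_B = ((15−3)/6)² = 4.000
te_C = (5 + 4·8 + 17)/6 = 54/6 = 9; σ²_C = ((17−5)/6)² = 4.000
te_D = (7 + 4·12 + 29)/6 = 84/6 = 14; σ²_D = ((29−7)/6)² = 13.444
te_E = (1 + 4·3 + 17)/6 = 30/6 = 5; σ²_E = ((17−1)/6)² = 7.111
te_F = (1 + 4·4 + 13)/6 = 30/6 = 5; σ²_F = ((13−1)/6)² = 4.000
te_G = (2 + 4·6 + 16)/6 = 42/6 = 7; σ²_G = ((16−2)/6)² = 5.444
te_H = (2 + 4·3 + 10)/6 = 24/6 = 4; σ²_H = ((10−2)/6)² = 1.778
te_I = (10 + 4·11 + 12)/6 = 66/6 = 11; σ²_I = ((12−10)/6)² = 0.111
te_J = (5 + 4·6 + 13)/6 = 42/6 = 7; σ²_J = ((13−5)/6)² = 1.778

Forward pass:
ES_A = 0; EF_A = 6
ES_B = 0; EF_B = 9
ES_C = 0; EF_C = 9
ES_D = 9; EF_D = 9+14 = 23
ES_E = 23; EF_E = 23+5 = 28
ES_F = 6; EF_F = 6+5 = 11
ES_G = max(EF_A=6, EF_D=23) = 23; EF_G = 23+7 = 30
ES_H = max(EF_D=23, EF_F=11) = 23; EF_H = 23+4 = 27
ES_I = 6; EF_I = 6+11 = 17
ES_J = max(EF_C=9, EF_E=28, EF_G=30, EF_H=27, EF_I=17) = 30; EF_J = 30+7 = 37
Expected project duration μ = 37 days. Critical path: B → D → G → J.

Variance along critical path = 4.000 + 13.444 + 5.444 + 1.778 = 24.667; σ = √24.667 = 4.967 days.
Z = (43 − 37) / 4.967 = 1.208
P(T ≤ 43) = Φ(1.208) ≈ 0.886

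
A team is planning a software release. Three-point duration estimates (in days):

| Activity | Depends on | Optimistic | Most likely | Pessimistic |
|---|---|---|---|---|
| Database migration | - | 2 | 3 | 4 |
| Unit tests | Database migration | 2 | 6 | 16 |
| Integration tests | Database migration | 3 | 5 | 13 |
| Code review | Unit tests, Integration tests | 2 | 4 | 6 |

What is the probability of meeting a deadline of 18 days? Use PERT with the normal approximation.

te_Database migration = (2 + 4·3 + 4)/6 = 18/6 = 3; σ²_Database migration = ((4−2)/6)² = 0.111
te_Unit tests = (2 + 4·6 + 16)/6 = 42/6 = 7; σ²_Unit tests = ((16−2)/6)² = 5.444
te_Integration tests = (3 + 4·5 + 13)/6 = 36/6 = 6; σ²_Integration tests = ((13−3)/6)² = 2.778
te_Code review = (2 + 4·4 + 6)/6 = 24/6 = 4; σ²_Code review = ((6−2)/6)² = 0.444

Forward pass:
ES_Database migration = 0; EF_Database migration = 3
ES_Unit tests = 3; EF_Unit tests = 3+7 = 10
ES_Integration tests = 3; EF_Integration tests = 3+6 = 9
ES_Code review = max(EF_Unit tests=10, EF_Integration tests=9) = 10; EF_Code review = 10+4 = 14
Expected project duration μ = 14 days. Critical path: Database migration → Unit tests → Code review.

Variance along critical path = 0.111 + 5.444 + 0.444 = 6.000; σ = √6.000 = 2.449 days.
Z = (18 − 14) / 2.449 = 1.633
P(T ≤ 18) = Φ(1.633) ≈ 0.949

0.949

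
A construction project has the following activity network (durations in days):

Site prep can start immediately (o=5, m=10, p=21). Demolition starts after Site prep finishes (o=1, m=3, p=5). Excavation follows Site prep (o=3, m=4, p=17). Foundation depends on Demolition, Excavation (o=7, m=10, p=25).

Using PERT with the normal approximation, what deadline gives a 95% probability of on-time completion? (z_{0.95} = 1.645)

te_Site prep = (5 + 4·10 + 21)/6 = 66/6 = 11; σ²_Site prep = ((21−5)/6)² = 7.111
te_Demolition = (1 + 4·3 + 5)/6 = 18/6 = 3; σ²_Demolition = ((5−1)/6)² = 0.444
te_Excavation = (3 + 4·4 + 17)/6 = 36/6 = 6; σ²_Excavation = ((17−3)/6)² = 5.444
te_Foundation = (7 + 4·10 + 25)/6 = 72/6 = 12; σ²_Foundation = ((25−7)/6)² = 9.000

Forward pass:
ES_Site prep = 0; EF_Site prep = 11
ES_Demolition = 11; EF_Demolition = 11+3 = 14
ES_Excavation = 11; EF_Excavation = 11+6 = 17
ES_Foundation = max(EF_Demolition=14, EF_Excavation=17) = 17; EF_Foundation = 17+12 = 29
Expected project duration μ = 29 days. Critical path: Site prep → Excavation → Foundation.

Variance along critical path = 7.111 + 5.444 + 9.000 = 21.556; σ = 4.643 days.
D = μ + z·σ = 29 + 1.645·4.643 = 36.6 days

36.6 days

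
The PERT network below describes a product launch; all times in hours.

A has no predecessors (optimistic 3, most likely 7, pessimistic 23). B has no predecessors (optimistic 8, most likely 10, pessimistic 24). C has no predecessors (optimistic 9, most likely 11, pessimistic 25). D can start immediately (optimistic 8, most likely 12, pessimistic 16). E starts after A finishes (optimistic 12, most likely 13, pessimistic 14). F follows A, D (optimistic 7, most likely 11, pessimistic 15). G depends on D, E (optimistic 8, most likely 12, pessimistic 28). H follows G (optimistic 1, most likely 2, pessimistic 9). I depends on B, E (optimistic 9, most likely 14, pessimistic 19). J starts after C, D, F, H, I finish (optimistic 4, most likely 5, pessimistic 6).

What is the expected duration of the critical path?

44 hours

te_A = (3 + 4·7 + 23)/6 = 54/6 = 9
te_B = (8 + 4·10 + 24)/6 = 72/6 = 12
te_C = (9 + 4·11 + 25)/6 = 78/6 = 13
te_D = (8 + 4·12 + 16)/6 = 72/6 = 12
te_E = (12 + 4·13 + 14)/6 = 78/6 = 13
te_F = (7 + 4·11 + 15)/6 = 66/6 = 11
te_G = (8 + 4·12 + 28)/6 = 84/6 = 14
te_H = (1 + 4·2 + 9)/6 = 18/6 = 3
te_I = (9 + 4·14 + 19)/6 = 84/6 = 14
te_J = (4 + 4·5 + 6)/6 = 30/6 = 5

Forward pass:
ES_A = 0; EF_A = 9
ES_B = 0; EF_B = 12
ES_C = 0; EF_C = 13
ES_D = 0; EF_D = 12
ES_E = 9; EF_E = 9+13 = 22
ES_F = max(EF_A=9, EF_D=12) = 12; EF_F = 12+11 = 23
ES_G = max(EF_D=12, EF_E=22) = 22; EF_G = 22+14 = 36
ES_H = 36; EF_H = 36+3 = 39
ES_I = max(EF_B=12, EF_E=22) = 22; EF_I = 22+14 = 36
ES_J = max(EF_C=13, EF_D=12, EF_F=23, EF_H=39, EF_I=36) = 39; EF_J = 39+5 = 44
Expected project duration μ = 44 hours. Critical path: A → E → G → H → J.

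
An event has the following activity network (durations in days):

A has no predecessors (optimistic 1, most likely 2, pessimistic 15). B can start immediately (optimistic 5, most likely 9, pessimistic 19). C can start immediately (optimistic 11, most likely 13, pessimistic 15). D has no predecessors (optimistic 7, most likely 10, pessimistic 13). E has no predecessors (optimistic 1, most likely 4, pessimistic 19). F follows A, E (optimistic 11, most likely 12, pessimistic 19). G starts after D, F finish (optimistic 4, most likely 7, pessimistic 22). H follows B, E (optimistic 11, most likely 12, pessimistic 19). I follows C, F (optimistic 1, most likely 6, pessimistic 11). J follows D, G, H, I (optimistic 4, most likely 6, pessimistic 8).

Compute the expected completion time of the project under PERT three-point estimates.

te_A = (1 + 4·2 + 15)/6 = 24/6 = 4
te_B = (5 + 4·9 + 19)/6 = 60/6 = 10
te_C = (11 + 4·13 + 15)/6 = 78/6 = 13
te_D = (7 + 4·10 + 13)/6 = 60/6 = 10
te_E = (1 + 4·4 + 19)/6 = 36/6 = 6
te_F = (11 + 4·12 + 19)/6 = 78/6 = 13
te_G = (4 + 4·7 + 22)/6 = 54/6 = 9
te_H = (11 + 4·12 + 19)/6 = 78/6 = 13
te_I = (1 + 4·6 + 11)/6 = 36/6 = 6
te_J = (4 + 4·6 + 8)/6 = 36/6 = 6

Forward pass:
ES_A = 0; EF_A = 4
ES_B = 0; EF_B = 10
ES_C = 0; EF_C = 13
ES_D = 0; EF_D = 10
ES_E = 0; EF_E = 6
ES_F = max(EF_A=4, EF_E=6) = 6; EF_F = 6+13 = 19
ES_G = max(EF_D=10, EF_F=19) = 19; EF_G = 19+9 = 28
ES_H = max(EF_B=10, EF_E=6) = 10; EF_H = 10+13 = 23
ES_I = max(EF_C=13, EF_F=19) = 19; EF_I = 19+6 = 25
ES_J = max(EF_D=10, EF_G=28, EF_H=23, EF_I=25) = 28; EF_J = 28+6 = 34
Expected project duration μ = 34 days. Critical path: E → F → G → J.

34 days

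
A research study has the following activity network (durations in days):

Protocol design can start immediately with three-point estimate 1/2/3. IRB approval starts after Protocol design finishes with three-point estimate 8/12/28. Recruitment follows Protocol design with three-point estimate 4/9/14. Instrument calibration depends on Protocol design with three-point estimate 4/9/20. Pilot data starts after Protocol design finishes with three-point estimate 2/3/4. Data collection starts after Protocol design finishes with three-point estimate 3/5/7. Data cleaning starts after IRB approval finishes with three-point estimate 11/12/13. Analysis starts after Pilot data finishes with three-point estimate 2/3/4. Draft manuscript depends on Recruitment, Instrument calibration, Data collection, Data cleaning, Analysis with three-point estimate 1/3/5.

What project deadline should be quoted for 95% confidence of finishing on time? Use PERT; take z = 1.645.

36.6 days

te_Protocol design = (1 + 4·2 + 3)/6 = 12/6 = 2; σ²_Protocol design = ((3−1)/6)² = 0.111
te_IRB approval = (8 + 4·12 + 28)/6 = 84/6 = 14; σ²_IRB approval = ((28−8)/6)² = 11.111
te_Recruitment = (4 + 4·9 + 14)/6 = 54/6 = 9; σ²_Recruitment = ((14−4)/6)² = 2.778
te_Instrument calibration = (4 + 4·9 + 20)/6 = 60/6 = 10; σ²_Instrument calibration = ((20−4)/6)² = 7.111
te_Pilot data = (2 + 4·3 + 4)/6 = 18/6 = 3; σ²_Pilot data = ((4−2)/6)² = 0.111
te_Data collection = (3 + 4·5 + 7)/6 = 30/6 = 5; σ²_Data collection = ((7−3)/6)² = 0.444
te_Data cleaning = (11 + 4·12 + 13)/6 = 72/6 = 12; σ²_Data cleaning = ((13−11)/6)² = 0.111
te_Analysis = (2 + 4·3 + 4)/6 = 18/6 = 3; σ²_Analysis = ((4−2)/6)² = 0.111
te_Draft manuscript = (1 + 4·3 + 5)/6 = 18/6 = 3; σ²_Draft manuscript = ((5−1)/6)² = 0.444

Forward pass:
ES_Protocol design = 0; EF_Protocol design = 2
ES_IRB approval = 2; EF_IRB approval = 2+14 = 16
ES_Recruitment = 2; EF_Recruitment = 2+9 = 11
ES_Instrument calibration = 2; EF_Instrument calibration = 2+10 = 12
ES_Pilot data = 2; EF_Pilot data = 2+3 = 5
ES_Data collection = 2; EF_Data collection = 2+5 = 7
ES_Data cleaning = 16; EF_Data cleaning = 16+12 = 28
ES_Analysis = 5; EF_Analysis = 5+3 = 8
ES_Draft manuscript = max(EF_Recruitment=11, EF_Instrument calibration=12, EF_Data collection=7, EF_Data cleaning=28, EF_Analysis=8) = 28; EF_Draft manuscript = 28+3 = 31
Expected project duration μ = 31 days. Critical path: Protocol design → IRB approval → Data cleaning → Draft manuscript.

Variance along critical path = 0.111 + 11.111 + 0.111 + 0.444 = 11.778; σ = 3.432 days.
D = μ + z·σ = 31 + 1.645·3.432 = 36.6 days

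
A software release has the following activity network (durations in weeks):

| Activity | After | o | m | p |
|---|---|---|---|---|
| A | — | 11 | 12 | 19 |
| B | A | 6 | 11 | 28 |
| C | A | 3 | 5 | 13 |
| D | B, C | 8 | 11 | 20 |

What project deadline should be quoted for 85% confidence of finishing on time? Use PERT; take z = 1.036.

42.5 weeks

te_A = (11 + 4·12 + 19)/6 = 78/6 = 13; σ²_A = ((19−11)/6)² = 1.778
te_B = (6 + 4·11 + 28)/6 = 78/6 = 13; σ²_B = ((28−6)/6)² = 13.444
te_C = (3 + 4·5 + 13)/6 = 36/6 = 6; σ²_C = ((13−3)/6)² = 2.778
te_D = (8 + 4·11 + 20)/6 = 72/6 = 12; σ²_D = ((20−8)/6)² = 4.000

Forward pass:
ES_A = 0; EF_A = 13
ES_B = 13; EF_B = 13+13 = 26
ES_C = 13; EF_C = 13+6 = 19
ES_D = max(EF_B=26, EF_C=19) = 26; EF_D = 26+12 = 38
Expected project duration μ = 38 weeks. Critical path: A → B → D.

Variance along critical path = 1.778 + 13.444 + 4.000 = 19.222; σ = 4.384 weeks.
D = μ + z·σ = 38 + 1.036·4.384 = 42.5 weeks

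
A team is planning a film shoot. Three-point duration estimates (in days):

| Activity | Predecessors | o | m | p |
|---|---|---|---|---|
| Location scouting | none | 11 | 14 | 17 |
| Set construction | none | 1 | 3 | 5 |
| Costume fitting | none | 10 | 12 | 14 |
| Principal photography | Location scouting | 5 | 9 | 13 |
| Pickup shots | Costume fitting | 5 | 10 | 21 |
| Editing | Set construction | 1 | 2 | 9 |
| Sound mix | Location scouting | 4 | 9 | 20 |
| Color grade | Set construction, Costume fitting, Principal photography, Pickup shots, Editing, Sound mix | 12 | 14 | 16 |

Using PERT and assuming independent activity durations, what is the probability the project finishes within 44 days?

te_Location scouting = (11 + 4·14 + 17)/6 = 84/6 = 14; σ²_Location scouting = ((17−11)/6)² = 1.000
te_Set construction = (1 + 4·3 + 5)/6 = 18/6 = 3; σ²_Set construction = ((5−1)/6)² = 0.444
te_Costume fitting = (10 + 4·12 + 14)/6 = 72/6 = 12; σ²_Costume fitting = ((14−10)/6)² = 0.444
te_Principal photography = (5 + 4·9 + 13)/6 = 54/6 = 9; σ²_Principal photography = ((13−5)/6)² = 1.778
te_Pickup shots = (5 + 4·10 + 21)/6 = 66/6 = 11; σ²_Pickup shots = ((21−5)/6)² = 7.111
te_Editing = (1 + 4·2 + 9)/6 = 18/6 = 3; σ²_Editing = ((9−1)/6)² = 1.778
te_Sound mix = (4 + 4·9 + 20)/6 = 60/6 = 10; σ²_Sound mix = ((20−4)/6)² = 7.111
te_Color grade = (12 + 4·14 + 16)/6 = 84/6 = 14; σ²_Color grade = ((16−12)/6)² = 0.444

Forward pass:
ES_Location scouting = 0; EF_Location scouting = 14
ES_Set construction = 0; EF_Set construction = 3
ES_Costume fitting = 0; EF_Costume fitting = 12
ES_Principal photography = 14; EF_Principal photography = 14+9 = 23
ES_Pickup shots = 12; EF_Pickup shots = 12+11 = 23
ES_Editing = 3; EF_Editing = 3+3 = 6
ES_Sound mix = 14; EF_Sound mix = 14+10 = 24
ES_Color grade = max(EF_Set construction=3, EF_Costume fitting=12, EF_Principal photography=23, EF_Pickup shots=23, EF_Editing=6, EF_Sound mix=24) = 24; EF_Color grade = 24+14 = 38
Expected project duration μ = 38 days. Critical path: Location scouting → Sound mix → Color grade.

Variance along critical path = 1.000 + 7.111 + 0.444 = 8.556; σ = √8.556 = 2.925 days.
Z = (44 − 38) / 2.925 = 2.051
P(T ≤ 44) = Φ(2.051) ≈ 0.980

0.980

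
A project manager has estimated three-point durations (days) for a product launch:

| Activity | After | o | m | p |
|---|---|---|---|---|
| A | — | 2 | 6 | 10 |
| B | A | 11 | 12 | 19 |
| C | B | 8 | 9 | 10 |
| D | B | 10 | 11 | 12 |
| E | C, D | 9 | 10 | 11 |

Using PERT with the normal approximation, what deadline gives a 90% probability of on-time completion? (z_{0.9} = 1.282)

42.5 days

te_A = (2 + 4·6 + 10)/6 = 36/6 = 6; σ²_A = ((10−2)/6)² = 1.778
te_B = (11 + 4·12 + 19)/6 = 78/6 = 13; σ²_B = ((19−11)/6)² = 1.778
te_C = (8 + 4·9 + 10)/6 = 54/6 = 9; σ²_C = ((10−8)/6)² = 0.111
te_D = (10 + 4·11 + 12)/6 = 66/6 = 11; σ²_D = ((12−10)/6)² = 0.111
te_E = (9 + 4·10 + 11)/6 = 60/6 = 10; σ²_E = ((11−9)/6)² = 0.111

Forward pass:
ES_A = 0; EF_A = 6
ES_B = 6; EF_B = 6+13 = 19
ES_C = 19; EF_C = 19+9 = 28
ES_D = 19; EF_D = 19+11 = 30
ES_E = max(EF_C=28, EF_D=30) = 30; EF_E = 30+10 = 40
Expected project duration μ = 40 days. Critical path: A → B → D → E.

Variance along critical path = 1.778 + 1.778 + 0.111 + 0.111 = 3.778; σ = 1.944 days.
D = μ + z·σ = 40 + 1.282·1.944 = 42.5 days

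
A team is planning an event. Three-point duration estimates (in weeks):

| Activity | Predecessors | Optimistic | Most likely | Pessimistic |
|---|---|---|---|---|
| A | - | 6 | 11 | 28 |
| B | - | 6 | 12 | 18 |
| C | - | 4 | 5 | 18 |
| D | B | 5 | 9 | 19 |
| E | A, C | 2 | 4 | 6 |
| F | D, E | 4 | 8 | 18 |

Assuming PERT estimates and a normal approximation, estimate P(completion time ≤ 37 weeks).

te_A = (6 + 4·11 + 28)/6 = 78/6 = 13; σ²_A = ((28−6)/6)² = 13.444
te_B = (6 + 4·12 + 18)/6 = 72/6 = 12; σ²_B = ((18−6)/6)² = 4.000
te_C = (4 + 4·5 + 18)/6 = 42/6 = 7; σ²_C = ((18−4)/6)² = 5.444
te_D = (5 + 4·9 + 19)/6 = 60/6 = 10; σ²_D = ((19−5)/6)² = 5.444
te_E = (2 + 4·4 + 6)/6 = 24/6 = 4; σ²_E = ((6−2)/6)² = 0.444
te_F = (4 + 4·8 + 18)/6 = 54/6 = 9; σ²_F = ((18−4)/6)² = 5.444

Forward pass:
ES_A = 0; EF_A = 13
ES_B = 0; EF_B = 12
ES_C = 0; EF_C = 7
ES_D = 12; EF_D = 12+10 = 22
ES_E = max(EF_A=13, EF_C=7) = 13; EF_E = 13+4 = 17
ES_F = max(EF_D=22, EF_E=17) = 22; EF_F = 22+9 = 31
Expected project duration μ = 31 weeks. Critical path: B → D → F.

Variance along critical path = 4.000 + 5.444 + 5.444 = 14.889; σ = √14.889 = 3.859 weeks.
Z = (37 − 31) / 3.859 = 1.555
P(T ≤ 37) = Φ(1.555) ≈ 0.940

0.940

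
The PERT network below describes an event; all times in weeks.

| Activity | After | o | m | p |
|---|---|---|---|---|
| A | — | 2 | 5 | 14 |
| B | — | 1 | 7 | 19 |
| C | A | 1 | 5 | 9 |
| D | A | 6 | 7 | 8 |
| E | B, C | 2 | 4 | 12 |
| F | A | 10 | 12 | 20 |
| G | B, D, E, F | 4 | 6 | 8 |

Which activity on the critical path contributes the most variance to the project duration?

A

te_A = (2 + 4·5 + 14)/6 = 36/6 = 6; σ²_A = ((14−2)/6)² = 4.000
te_B = (1 + 4·7 + 19)/6 = 48/6 = 8; σ²_B = ((19−1)/6)² = 9.000
te_C = (1 + 4·5 + 9)/6 = 30/6 = 5; σ²_C = ((9−1)/6)² = 1.778
te_D = (6 + 4·7 + 8)/6 = 42/6 = 7; σ²_D = ((8−6)/6)² = 0.111
te_E = (2 + 4·4 + 12)/6 = 30/6 = 5; σ²_E = ((12−2)/6)² = 2.778
te_F = (10 + 4·12 + 20)/6 = 78/6 = 13; σ²_F = ((20−10)/6)² = 2.778
te_G = (4 + 4·6 + 8)/6 = 36/6 = 6; σ²_G = ((8−4)/6)² = 0.444

Forward pass:
ES_A = 0; EF_A = 6
ES_B = 0; EF_B = 8
ES_C = 6; EF_C = 6+5 = 11
ES_D = 6; EF_D = 6+7 = 13
ES_E = max(EF_B=8, EF_C=11) = 11; EF_E = 11+5 = 16
ES_F = 6; EF_F = 6+13 = 19
ES_G = max(EF_B=8, EF_D=13, EF_E=16, EF_F=19) = 19; EF_G = 19+6 = 25
Expected project duration μ = 25 weeks. Critical path: A → F → G.

Variances on critical path: σ²_A=4.000, σ²_F=2.778, σ²_G=0.444.
Largest is σ²_A = 4.000.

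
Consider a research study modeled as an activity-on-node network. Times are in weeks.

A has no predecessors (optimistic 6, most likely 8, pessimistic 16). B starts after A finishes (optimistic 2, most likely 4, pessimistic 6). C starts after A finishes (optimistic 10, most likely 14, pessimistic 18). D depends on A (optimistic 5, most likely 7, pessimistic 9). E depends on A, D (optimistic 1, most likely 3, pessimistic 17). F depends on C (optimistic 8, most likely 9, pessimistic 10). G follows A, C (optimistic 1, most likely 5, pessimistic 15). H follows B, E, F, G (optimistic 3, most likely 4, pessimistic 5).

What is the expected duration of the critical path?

36 weeks

te_A = (6 + 4·8 + 16)/6 = 54/6 = 9
te_B = (2 + 4·4 + 6)/6 = 24/6 = 4
te_C = (10 + 4·14 + 18)/6 = 84/6 = 14
te_D = (5 + 4·7 + 9)/6 = 42/6 = 7
te_E = (1 + 4·3 + 17)/6 = 30/6 = 5
te_F = (8 + 4·9 + 10)/6 = 54/6 = 9
te_G = (1 + 4·5 + 15)/6 = 36/6 = 6
te_H = (3 + 4·4 + 5)/6 = 24/6 = 4

Forward pass:
ES_A = 0; EF_A = 9
ES_B = 9; EF_B = 9+4 = 13
ES_C = 9; EF_C = 9+14 = 23
ES_D = 9; EF_D = 9+7 = 16
ES_E = max(EF_A=9, EF_D=16) = 16; EF_E = 16+5 = 21
ES_F = 23; EF_F = 23+9 = 32
ES_G = max(EF_A=9, EF_C=23) = 23; EF_G = 23+6 = 29
ES_H = max(EF_B=13, EF_E=21, EF_F=32, EF_G=29) = 32; EF_H = 32+4 = 36
Expected project duration μ = 36 weeks. Critical path: A → C → F → H.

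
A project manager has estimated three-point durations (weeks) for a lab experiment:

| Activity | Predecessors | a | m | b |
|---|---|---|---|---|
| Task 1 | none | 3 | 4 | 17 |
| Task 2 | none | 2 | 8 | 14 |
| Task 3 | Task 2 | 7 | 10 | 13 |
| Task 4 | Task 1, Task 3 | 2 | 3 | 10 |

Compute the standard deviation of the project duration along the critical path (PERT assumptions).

2.60 weeks

te_Task 1 = (3 + 4·4 + 17)/6 = 36/6 = 6; σ²_Task 1 = ((17−3)/6)² = 5.444
te_Task 2 = (2 + 4·8 + 14)/6 = 48/6 = 8; σ²_Task 2 = ((14−2)/6)² = 4.000
te_Task 3 = (7 + 4·10 + 13)/6 = 60/6 = 10; σ²_Task 3 = ((13−7)/6)² = 1.000
te_Task 4 = (2 + 4·3 + 10)/6 = 24/6 = 4; σ²_Task 4 = ((10−2)/6)² = 1.778

Forward pass:
ES_Task 1 = 0; EF_Task 1 = 6
ES_Task 2 = 0; EF_Task 2 = 8
ES_Task 3 = 8; EF_Task 3 = 8+10 = 18
ES_Task 4 = max(EF_Task 1=6, EF_Task 3=18) = 18; EF_Task 4 = 18+4 = 22
Expected project duration μ = 22 weeks. Critical path: Task 2 → Task 3 → Task 4.

Variance along critical path = 4.000 + 1.000 + 1.778 = 6.778
σ = √6.778 = 2.603 weeks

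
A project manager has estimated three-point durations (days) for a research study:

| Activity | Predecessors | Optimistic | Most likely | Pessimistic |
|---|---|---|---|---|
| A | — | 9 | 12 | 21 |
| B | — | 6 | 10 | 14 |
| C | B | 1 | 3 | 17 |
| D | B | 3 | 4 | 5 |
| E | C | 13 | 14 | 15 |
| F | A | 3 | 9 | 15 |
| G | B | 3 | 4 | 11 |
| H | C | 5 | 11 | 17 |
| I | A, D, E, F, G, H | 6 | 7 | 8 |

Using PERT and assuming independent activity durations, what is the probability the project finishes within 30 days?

0.023

te_A = (9 + 4·12 + 21)/6 = 78/6 = 13; σ²_A = ((21−9)/6)² = 4.000
te_B = (6 + 4·10 + 14)/6 = 60/6 = 10; σ²_B = ((14−6)/6)² = 1.778
te_C = (1 + 4·3 + 17)/6 = 30/6 = 5; σ²_C = ((17−1)/6)² = 7.111
te_D = (3 + 4·4 + 5)/6 = 24/6 = 4; σ²_D = ((5−3)/6)² = 0.111
te_E = (13 + 4·14 + 15)/6 = 84/6 = 14; σ²_E = ((15−13)/6)² = 0.111
te_F = (3 + 4·9 + 15)/6 = 54/6 = 9; σ²_F = ((15−3)/6)² = 4.000
te_G = (3 + 4·4 + 11)/6 = 30/6 = 5; σ²_G = ((11−3)/6)² = 1.778
te_H = (5 + 4·11 + 17)/6 = 66/6 = 11; σ²_H = ((17−5)/6)² = 4.000
te_I = (6 + 4·7 + 8)/6 = 42/6 = 7; σ²_I = ((8−6)/6)² = 0.111

Forward pass:
ES_A = 0; EF_A = 13
ES_B = 0; EF_B = 10
ES_C = 10; EF_C = 10+5 = 15
ES_D = 10; EF_D = 10+4 = 14
ES_E = 15; EF_E = 15+14 = 29
ES_F = 13; EF_F = 13+9 = 22
ES_G = 10; EF_G = 10+5 = 15
ES_H = 15; EF_H = 15+11 = 26
ES_I = max(EF_A=13, EF_D=14, EF_E=29, EF_F=22, EF_G=15, EF_H=26) = 29; EF_I = 29+7 = 36
Expected project duration μ = 36 days. Critical path: B → C → E → I.

Variance along critical path = 1.778 + 7.111 + 0.111 + 0.111 = 9.111; σ = √9.111 = 3.018 days.
Z = (30 − 36) / 3.018 = -1.988
P(T ≤ 30) = Φ(-1.988) ≈ 0.023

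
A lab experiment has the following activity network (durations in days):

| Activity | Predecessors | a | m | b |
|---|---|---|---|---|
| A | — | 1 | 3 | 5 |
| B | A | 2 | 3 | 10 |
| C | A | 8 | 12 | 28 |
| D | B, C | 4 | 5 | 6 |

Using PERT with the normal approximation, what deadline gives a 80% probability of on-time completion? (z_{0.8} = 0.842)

te_A = (1 + 4·3 + 5)/6 = 18/6 = 3; σ²_A = ((5−1)/6)² = 0.444
te_B = (2 + 4·3 + 10)/6 = 24/6 = 4; σ²_B = ((10−2)/6)² = 1.778
te_C = (8 + 4·12 + 28)/6 = 84/6 = 14; σ²_C = ((28−8)/6)² = 11.111
te_D = (4 + 4·5 + 6)/6 = 30/6 = 5; σ²_D = ((6−4)/6)² = 0.111

Forward pass:
ES_A = 0; EF_A = 3
ES_B = 3; EF_B = 3+4 = 7
ES_C = 3; EF_C = 3+14 = 17
ES_D = max(EF_B=7, EF_C=17) = 17; EF_D = 17+5 = 22
Expected project duration μ = 22 days. Critical path: A → C → D.

Variance along critical path = 0.444 + 11.111 + 0.111 = 11.667; σ = 3.416 days.
D = μ + z·σ = 22 + 0.842·3.416 = 24.9 days

24.9 days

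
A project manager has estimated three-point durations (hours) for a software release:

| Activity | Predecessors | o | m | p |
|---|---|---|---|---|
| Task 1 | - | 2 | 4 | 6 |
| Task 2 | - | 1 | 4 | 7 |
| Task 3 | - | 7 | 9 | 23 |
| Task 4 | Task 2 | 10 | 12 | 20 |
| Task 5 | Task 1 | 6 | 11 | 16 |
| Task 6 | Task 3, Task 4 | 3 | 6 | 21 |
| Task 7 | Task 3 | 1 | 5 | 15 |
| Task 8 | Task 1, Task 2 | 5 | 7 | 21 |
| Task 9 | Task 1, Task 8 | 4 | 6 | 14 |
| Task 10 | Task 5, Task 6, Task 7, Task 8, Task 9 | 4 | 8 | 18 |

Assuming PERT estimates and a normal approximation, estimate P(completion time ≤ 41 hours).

te_Task 1 = (2 + 4·4 + 6)/6 = 24/6 = 4; σ²_Task 1 = ((6−2)/6)² = 0.444
te_Task 2 = (1 + 4·4 + 7)/6 = 24/6 = 4; σ²_Task 2 = ((7−1)/6)² = 1.000
te_Task 3 = (7 + 4·9 + 23)/6 = 66/6 = 11; σ²_Task 3 = ((23−7)/6)² = 7.111
te_Task 4 = (10 + 4·12 + 20)/6 = 78/6 = 13; σ²_Task 4 = ((20−10)/6)² = 2.778
te_Task 5 = (6 + 4·11 + 16)/6 = 66/6 = 11; σ²_Task 5 = ((16−6)/6)² = 2.778
te_Task 6 = (3 + 4·6 + 21)/6 = 48/6 = 8; σ²_Task 6 = ((21−3)/6)² = 9.000
te_Task 7 = (1 + 4·5 + 15)/6 = 36/6 = 6; σ²_Task 7 = ((15−1)/6)² = 5.444
te_Task 8 = (5 + 4·7 + 21)/6 = 54/6 = 9; σ²_Task 8 = ((21−5)/6)² = 7.111
te_Task 9 = (4 + 4·6 + 14)/6 = 42/6 = 7; σ²_Task 9 = ((14−4)/6)² = 2.778
te_Task 10 = (4 + 4·8 + 18)/6 = 54/6 = 9; σ²_Task 10 = ((18−4)/6)² = 5.444

Forward pass:
ES_Task 1 = 0; EF_Task 1 = 4
ES_Task 2 = 0; EF_Task 2 = 4
ES_Task 3 = 0; EF_Task 3 = 11
ES_Task 4 = 4; EF_Task 4 = 4+13 = 17
ES_Task 5 = 4; EF_Task 5 = 4+11 = 15
ES_Task 6 = max(EF_Task 3=11, EF_Task 4=17) = 17; EF_Task 6 = 17+8 = 25
ES_Task 7 = 11; EF_Task 7 = 11+6 = 17
ES_Task 8 = max(EF_Task 1=4, EF_Task 2=4) = 4; EF_Task 8 = 4+9 = 13
ES_Task 9 = max(EF_Task 1=4, EF_Task 8=13) = 13; EF_Task 9 = 13+7 = 20
ES_Task 10 = max(EF_Task 5=15, EF_Task 6=25, EF_Task 7=17, EF_Task 8=13, EF_Task 9=20) = 25; EF_Task 10 = 25+9 = 34
Expected project duration μ = 34 hours. Critical path: Task 2 → Task 4 → Task 6 → Task 10.

Variance along critical path = 1.000 + 2.778 + 9.000 + 5.444 = 18.222; σ = √18.222 = 4.269 hours.
Z = (41 − 34) / 4.269 = 1.640
P(T ≤ 41) = Φ(1.640) ≈ 0.949

0.949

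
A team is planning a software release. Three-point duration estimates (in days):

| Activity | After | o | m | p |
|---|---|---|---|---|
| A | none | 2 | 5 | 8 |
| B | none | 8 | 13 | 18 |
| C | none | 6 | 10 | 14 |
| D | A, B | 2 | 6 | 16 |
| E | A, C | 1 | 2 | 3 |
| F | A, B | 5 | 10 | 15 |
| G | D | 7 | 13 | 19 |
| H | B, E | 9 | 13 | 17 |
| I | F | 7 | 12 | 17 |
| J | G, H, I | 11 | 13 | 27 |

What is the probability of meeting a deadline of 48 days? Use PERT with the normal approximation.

te_A = (2 + 4·5 + 8)/6 = 30/6 = 5; σ²_A = ((8−2)/6)² = 1.000
te_B = (8 + 4·13 + 18)/6 = 78/6 = 13; σ²_B = ((18−8)/6)² = 2.778
te_C = (6 + 4·10 + 14)/6 = 60/6 = 10; σ²_C = ((14−6)/6)² = 1.778
te_D = (2 + 4·6 + 16)/6 = 42/6 = 7; σ²_D = ((16−2)/6)² = 5.444
te_E = (1 + 4·2 + 3)/6 = 12/6 = 2; σ²_E = ((3−1)/6)² = 0.111
te_F = (5 + 4·10 + 15)/6 = 60/6 = 10; σ²_F = ((15−5)/6)² = 2.778
te_G = (7 + 4·13 + 19)/6 = 78/6 = 13; σ²_G = ((19−7)/6)² = 4.000
te_H = (9 + 4·13 + 17)/6 = 78/6 = 13; σ²_H = ((17−9)/6)² = 1.778
te_I = (7 + 4·12 + 17)/6 = 72/6 = 12; σ²_I = ((17−7)/6)² = 2.778
te_J = (11 + 4·13 + 27)/6 = 90/6 = 15; σ²_J = ((27−11)/6)² = 7.111

Forward pass:
ES_A = 0; EF_A = 5
ES_B = 0; EF_B = 13
ES_C = 0; EF_C = 10
ES_D = max(EF_A=5, EF_B=13) = 13; EF_D = 13+7 = 20
ES_E = max(EF_A=5, EF_C=10) = 10; EF_E = 10+2 = 12
ES_F = max(EF_A=5, EF_B=13) = 13; EF_F = 13+10 = 23
ES_G = 20; EF_G = 20+13 = 33
ES_H = max(EF_B=13, EF_E=12) = 13; EF_H = 13+13 = 26
ES_I = 23; EF_I = 23+12 = 35
ES_J = max(EF_G=33, EF_H=26, EF_I=35) = 35; EF_J = 35+15 = 50
Expected project duration μ = 50 days. Critical path: B → F → I → J.

Variance along critical path = 2.778 + 2.778 + 2.778 + 7.111 = 15.444; σ = √15.444 = 3.930 days.
Z = (48 − 50) / 3.930 = -0.509
P(T ≤ 48) = Φ(-0.509) ≈ 0.305

0.305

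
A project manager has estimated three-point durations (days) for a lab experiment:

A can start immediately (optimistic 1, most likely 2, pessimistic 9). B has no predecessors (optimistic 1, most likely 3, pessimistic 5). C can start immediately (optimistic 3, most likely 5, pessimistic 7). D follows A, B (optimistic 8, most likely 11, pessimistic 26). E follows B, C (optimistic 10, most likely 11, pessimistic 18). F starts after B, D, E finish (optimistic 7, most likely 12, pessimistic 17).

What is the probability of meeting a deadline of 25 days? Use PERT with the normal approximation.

0.037

te_A = (1 + 4·2 + 9)/6 = 18/6 = 3; σ²_A = ((9−1)/6)² = 1.778
te_B = (1 + 4·3 + 5)/6 = 18/6 = 3; σ²_B = ((5−1)/6)² = 0.444
te_C = (3 + 4·5 + 7)/6 = 30/6 = 5; σ²_C = ((7−3)/6)² = 0.444
te_D = (8 + 4·11 + 26)/6 = 78/6 = 13; σ²_D = ((26−8)/6)² = 9.000
te_E = (10 + 4·11 + 18)/6 = 72/6 = 12; σ²_E = ((18−10)/6)² = 1.778
te_F = (7 + 4·12 + 17)/6 = 72/6 = 12; σ²_F = ((17−7)/6)² = 2.778

Forward pass:
ES_A = 0; EF_A = 3
ES_B = 0; EF_B = 3
ES_C = 0; EF_C = 5
ES_D = max(EF_A=3, EF_B=3) = 3; EF_D = 3+13 = 16
ES_E = max(EF_B=3, EF_C=5) = 5; EF_E = 5+12 = 17
ES_F = max(EF_B=3, EF_D=16, EF_E=17) = 17; EF_F = 17+12 = 29
Expected project duration μ = 29 days. Critical path: C → E → F.

Variance along critical path = 0.444 + 1.778 + 2.778 = 5.000; σ = √5.000 = 2.236 days.
Z = (25 − 29) / 2.236 = -1.789
P(T ≤ 25) = Φ(-1.789) ≈ 0.037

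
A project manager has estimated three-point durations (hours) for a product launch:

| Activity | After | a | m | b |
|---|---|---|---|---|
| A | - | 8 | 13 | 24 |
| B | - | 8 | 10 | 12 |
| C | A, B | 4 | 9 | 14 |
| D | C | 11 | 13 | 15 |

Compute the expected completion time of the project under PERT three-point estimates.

te_A = (8 + 4·13 + 24)/6 = 84/6 = 14
te_B = (8 + 4·10 + 12)/6 = 60/6 = 10
te_C = (4 + 4·9 + 14)/6 = 54/6 = 9
te_D = (11 + 4·13 + 15)/6 = 78/6 = 13

Forward pass:
ES_A = 0; EF_A = 14
ES_B = 0; EF_B = 10
ES_C = max(EF_A=14, EF_B=10) = 14; EF_C = 14+9 = 23
ES_D = 23; EF_D = 23+13 = 36
Expected project duration μ = 36 hours. Critical path: A → C → D.

36 hours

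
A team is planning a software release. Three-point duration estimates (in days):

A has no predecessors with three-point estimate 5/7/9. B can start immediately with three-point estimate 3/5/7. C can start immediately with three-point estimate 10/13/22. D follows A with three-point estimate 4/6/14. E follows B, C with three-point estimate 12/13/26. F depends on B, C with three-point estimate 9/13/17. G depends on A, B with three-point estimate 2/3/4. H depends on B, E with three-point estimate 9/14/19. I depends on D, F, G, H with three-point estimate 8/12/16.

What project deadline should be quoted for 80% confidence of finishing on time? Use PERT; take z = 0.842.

te_A = (5 + 4·7 + 9)/6 = 42/6 = 7; σ²_A = ((9−5)/6)² = 0.444
te_B = (3 + 4·5 + 7)/6 = 30/6 = 5; σ²_B = ((7−3)/6)² = 0.444
te_C = (10 + 4·13 + 22)/6 = 84/6 = 14; σ²_C = ((22−10)/6)² = 4.000
te_D = (4 + 4·6 + 14)/6 = 42/6 = 7; σ²_D = ((14−4)/6)² = 2.778
te_E = (12 + 4·13 + 26)/6 = 90/6 = 15; σ²_E = ((26−12)/6)² = 5.444
te_F = (9 + 4·13 + 17)/6 = 78/6 = 13; σ²_F = ((17−9)/6)² = 1.778
te_G = (2 + 4·3 + 4)/6 = 18/6 = 3; σ²_G = ((4−2)/6)² = 0.111
te_H = (9 + 4·14 + 19)/6 = 84/6 = 14; σ²_H = ((19−9)/6)² = 2.778
te_I = (8 + 4·12 + 16)/6 = 72/6 = 12; σ²_I = ((16−8)/6)² = 1.778

Forward pass:
ES_A = 0; EF_A = 7
ES_B = 0; EF_B = 5
ES_C = 0; EF_C = 14
ES_D = 7; EF_D = 7+7 = 14
ES_E = max(EF_B=5, EF_C=14) = 14; EF_E = 14+15 = 29
ES_F = max(EF_B=5, EF_C=14) = 14; EF_F = 14+13 = 27
ES_G = max(EF_A=7, EF_B=5) = 7; EF_G = 7+3 = 10
ES_H = max(EF_B=5, EF_E=29) = 29; EF_H = 29+14 = 43
ES_I = max(EF_D=14, EF_F=27, EF_G=10, EF_H=43) = 43; EF_I = 43+12 = 55
Expected project duration μ = 55 days. Critical path: C → E → H → I.

Variance along critical path = 4.000 + 5.444 + 2.778 + 1.778 = 14.000; σ = 3.742 days.
D = μ + z·σ = 55 + 0.842·3.742 = 58.2 days

58.2 days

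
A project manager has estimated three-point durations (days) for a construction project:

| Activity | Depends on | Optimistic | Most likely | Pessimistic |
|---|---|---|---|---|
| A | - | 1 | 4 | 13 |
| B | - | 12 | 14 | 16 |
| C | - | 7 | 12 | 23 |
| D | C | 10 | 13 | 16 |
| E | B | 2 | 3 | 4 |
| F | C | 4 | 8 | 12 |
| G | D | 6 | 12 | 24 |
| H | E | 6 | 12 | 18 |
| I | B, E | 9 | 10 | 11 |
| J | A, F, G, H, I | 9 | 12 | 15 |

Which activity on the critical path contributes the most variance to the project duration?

G

te_A = (1 + 4·4 + 13)/6 = 30/6 = 5; σ²_A = ((13−1)/6)² = 4.000
te_B = (12 + 4·14 + 16)/6 = 84/6 = 14; σ²_B = ((16−12)/6)² = 0.444
te_C = (7 + 4·12 + 23)/6 = 78/6 = 13; σ²_C = ((23−7)/6)² = 7.111
te_D = (10 + 4·13 + 16)/6 = 78/6 = 13; σ²_D = ((16−10)/6)² = 1.000
te_E = (2 + 4·3 + 4)/6 = 18/6 = 3; σ²_E = ((4−2)/6)² = 0.111
te_F = (4 + 4·8 + 12)/6 = 48/6 = 8; σ²_F = ((12−4)/6)² = 1.778
te_G = (6 + 4·12 + 24)/6 = 78/6 = 13; σ²_G = ((24−6)/6)² = 9.000
te_H = (6 + 4·12 + 18)/6 = 72/6 = 12; σ²_H = ((18−6)/6)² = 4.000
te_I = (9 + 4·10 + 11)/6 = 60/6 = 10; σ²_I = ((11−9)/6)² = 0.111
te_J = (9 + 4·12 + 15)/6 = 72/6 = 12; σ²_J = ((15−9)/6)² = 1.000

Forward pass:
ES_A = 0; EF_A = 5
ES_B = 0; EF_B = 14
ES_C = 0; EF_C = 13
ES_D = 13; EF_D = 13+13 = 26
ES_E = 14; EF_E = 14+3 = 17
ES_F = 13; EF_F = 13+8 = 21
ES_G = 26; EF_G = 26+13 = 39
ES_H = 17; EF_H = 17+12 = 29
ES_I = max(EF_B=14, EF_E=17) = 17; EF_I = 17+10 = 27
ES_J = max(EF_A=5, EF_F=21, EF_G=39, EF_H=29, EF_I=27) = 39; EF_J = 39+12 = 51
Expected project duration μ = 51 days. Critical path: C → D → G → J.

Variances on critical path: σ²_C=7.111, σ²_D=1.000, σ²_G=9.000, σ²_J=1.000.
Largest is σ²_G = 9.000.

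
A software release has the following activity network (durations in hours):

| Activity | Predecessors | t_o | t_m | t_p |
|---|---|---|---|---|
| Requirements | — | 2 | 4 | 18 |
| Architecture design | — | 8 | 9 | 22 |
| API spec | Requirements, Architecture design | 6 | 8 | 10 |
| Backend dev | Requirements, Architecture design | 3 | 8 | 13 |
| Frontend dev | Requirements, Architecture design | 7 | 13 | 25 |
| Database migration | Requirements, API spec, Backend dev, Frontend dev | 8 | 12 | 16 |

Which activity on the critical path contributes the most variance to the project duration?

Frontend dev

te_Requirements = (2 + 4·4 + 18)/6 = 36/6 = 6; σ²_Requirements = ((18−2)/6)² = 7.111
te_Architecture design = (8 + 4·9 + 22)/6 = 66/6 = 11; σ²_Architecture design = ((22−8)/6)² = 5.444
te_API spec = (6 + 4·8 + 10)/6 = 48/6 = 8; σ²_API spec = ((10−6)/6)² = 0.444
te_Backend dev = (3 + 4·8 + 13)/6 = 48/6 = 8; σ²_Backend dev = ((13−3)/6)² = 2.778
te_Frontend dev = (7 + 4·13 + 25)/6 = 84/6 = 14; σ²_Frontend dev = ((25−7)/6)² = 9.000
te_Database migration = (8 + 4·12 + 16)/6 = 72/6 = 12; σ²_Database migration = ((16−8)/6)² = 1.778

Forward pass:
ES_Requirements = 0; EF_Requirements = 6
ES_Architecture design = 0; EF_Architecture design = 11
ES_API spec = max(EF_Requirements=6, EF_Architecture design=11) = 11; EF_API spec = 11+8 = 19
ES_Backend dev = max(EF_Requirements=6, EF_Architecture design=11) = 11; EF_Backend dev = 11+8 = 19
ES_Frontend dev = max(EF_Requirements=6, EF_Architecture design=11) = 11; EF_Frontend dev = 11+14 = 25
ES_Database migration = max(EF_Requirements=6, EF_API spec=19, EF_Backend dev=19, EF_Frontend dev=25) = 25; EF_Database migration = 25+12 = 37
Expected project duration μ = 37 hours. Critical path: Architecture design → Frontend dev → Database migration.

Variances on critical path: σ²_Architecture design=5.444, σ²_Frontend dev=9.000, σ²_Database migration=1.778.
Largest is σ²_Frontend dev = 9.000.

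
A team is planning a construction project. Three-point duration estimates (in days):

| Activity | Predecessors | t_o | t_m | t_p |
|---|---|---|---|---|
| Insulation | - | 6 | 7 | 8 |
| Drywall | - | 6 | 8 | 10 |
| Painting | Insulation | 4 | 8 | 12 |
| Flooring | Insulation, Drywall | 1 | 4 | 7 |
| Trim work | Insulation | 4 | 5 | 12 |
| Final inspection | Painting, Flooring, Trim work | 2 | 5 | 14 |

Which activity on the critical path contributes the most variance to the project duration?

te_Insulation = (6 + 4·7 + 8)/6 = 42/6 = 7; σ²_Insulation = ((8−6)/6)² = 0.111
te_Drywall = (6 + 4·8 + 10)/6 = 48/6 = 8; σ²_Drywall = ((10−6)/6)² = 0.444
te_Painting = (4 + 4·8 + 12)/6 = 48/6 = 8; σ²_Painting = ((12−4)/6)² = 1.778
te_Flooring = (1 + 4·4 + 7)/6 = 24/6 = 4; σ²_Flooring = ((7−1)/6)² = 1.000
te_Trim work = (4 + 4·5 + 12)/6 = 36/6 = 6; σ²_Trim work = ((12−4)/6)² = 1.778
te_Final inspection = (2 + 4·5 + 14)/6 = 36/6 = 6; σ²_Final inspection = ((14−2)/6)² = 4.000

Forward pass:
ES_Insulation = 0; EF_Insulation = 7
ES_Drywall = 0; EF_Drywall = 8
ES_Painting = 7; EF_Painting = 7+8 = 15
ES_Flooring = max(EF_Insulation=7, EF_Drywall=8) = 8; EF_Flooring = 8+4 = 12
ES_Trim work = 7; EF_Trim work = 7+6 = 13
ES_Final inspection = max(EF_Painting=15, EF_Flooring=12, EF_Trim work=13) = 15; EF_Final inspection = 15+6 = 21
Expected project duration μ = 21 days. Critical path: Insulation → Painting → Final inspection.

Variances on critical path: σ²_Insulation=0.111, σ²_Painting=1.778, σ²_Final inspection=4.000.
Largest is σ²_Final inspection = 4.000.

Final inspection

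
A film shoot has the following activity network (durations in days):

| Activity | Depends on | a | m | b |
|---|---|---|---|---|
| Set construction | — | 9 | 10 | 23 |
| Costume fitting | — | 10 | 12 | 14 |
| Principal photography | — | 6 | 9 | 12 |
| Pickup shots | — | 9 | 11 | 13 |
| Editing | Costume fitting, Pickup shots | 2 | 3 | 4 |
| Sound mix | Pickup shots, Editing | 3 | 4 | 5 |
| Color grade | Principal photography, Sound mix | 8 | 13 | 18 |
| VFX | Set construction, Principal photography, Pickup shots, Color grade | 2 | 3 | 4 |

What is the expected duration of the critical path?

te_Set construction = (9 + 4·10 + 23)/6 = 72/6 = 12
te_Costume fitting = (10 + 4·12 + 14)/6 = 72/6 = 12
te_Principal photography = (6 + 4·9 + 12)/6 = 54/6 = 9
te_Pickup shots = (9 + 4·11 + 13)/6 = 66/6 = 11
te_Editing = (2 + 4·3 + 4)/6 = 18/6 = 3
te_Sound mix = (3 + 4·4 + 5)/6 = 24/6 = 4
te_Color grade = (8 + 4·13 + 18)/6 = 78/6 = 13
te_VFX = (2 + 4·3 + 4)/6 = 18/6 = 3

Forward pass:
ES_Set construction = 0; EF_Set construction = 12
ES_Costume fitting = 0; EF_Costume fitting = 12
ES_Principal photography = 0; EF_Principal photography = 9
ES_Pickup shots = 0; EF_Pickup shots = 11
ES_Editing = max(EF_Costume fitting=12, EF_Pickup shots=11) = 12; EF_Editing = 12+3 = 15
ES_Sound mix = max(EF_Pickup shots=11, EF_Editing=15) = 15; EF_Sound mix = 15+4 = 19
ES_Color grade = max(EF_Principal photography=9, EF_Sound mix=19) = 19; EF_Color grade = 19+13 = 32
ES_VFX = max(EF_Set construction=12, EF_Principal photography=9, EF_Pickup shots=11, EF_Color grade=32) = 32; EF_VFX = 32+3 = 35
Expected project duration μ = 35 days. Critical path: Costume fitting → Editing → Sound mix → Color grade → VFX.

35 days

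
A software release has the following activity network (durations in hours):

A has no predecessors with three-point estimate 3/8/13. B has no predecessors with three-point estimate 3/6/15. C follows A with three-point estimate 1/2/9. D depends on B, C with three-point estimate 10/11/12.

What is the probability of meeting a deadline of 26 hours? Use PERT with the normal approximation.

te_A = (3 + 4·8 + 13)/6 = 48/6 = 8; σ²_A = ((13−3)/6)² = 2.778
te_B = (3 + 4·6 + 15)/6 = 42/6 = 7; σ²_B = ((15−3)/6)² = 4.000
te_C = (1 + 4·2 + 9)/6 = 18/6 = 3; σ²_C = ((9−1)/6)² = 1.778
te_D = (10 + 4·11 + 12)/6 = 66/6 = 11; σ²_D = ((12−10)/6)² = 0.111

Forward pass:
ES_A = 0; EF_A = 8
ES_B = 0; EF_B = 7
ES_C = 8; EF_C = 8+3 = 11
ES_D = max(EF_B=7, EF_C=11) = 11; EF_D = 11+11 = 22
Expected project duration μ = 22 hours. Critical path: A → C → D.

Variance along critical path = 2.778 + 1.778 + 0.111 = 4.667; σ = √4.667 = 2.160 hours.
Z = (26 − 22) / 2.160 = 1.852
P(T ≤ 26) = Φ(1.852) ≈ 0.968

0.968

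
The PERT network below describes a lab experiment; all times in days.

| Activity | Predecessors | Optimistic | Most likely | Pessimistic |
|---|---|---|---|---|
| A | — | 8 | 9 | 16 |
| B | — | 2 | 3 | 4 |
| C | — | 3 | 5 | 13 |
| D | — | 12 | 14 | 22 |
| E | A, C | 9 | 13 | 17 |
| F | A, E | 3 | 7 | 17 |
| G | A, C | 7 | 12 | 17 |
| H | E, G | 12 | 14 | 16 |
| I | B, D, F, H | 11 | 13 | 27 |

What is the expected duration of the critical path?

52 days

te_A = (8 + 4·9 + 16)/6 = 60/6 = 10
te_B = (2 + 4·3 + 4)/6 = 18/6 = 3
te_C = (3 + 4·5 + 13)/6 = 36/6 = 6
te_D = (12 + 4·14 + 22)/6 = 90/6 = 15
te_E = (9 + 4·13 + 17)/6 = 78/6 = 13
te_F = (3 + 4·7 + 17)/6 = 48/6 = 8
te_G = (7 + 4·12 + 17)/6 = 72/6 = 12
te_H = (12 + 4·14 + 16)/6 = 84/6 = 14
te_I = (11 + 4·13 + 27)/6 = 90/6 = 15

Forward pass:
ES_A = 0; EF_A = 10
ES_B = 0; EF_B = 3
ES_C = 0; EF_C = 6
ES_D = 0; EF_D = 15
ES_E = max(EF_A=10, EF_C=6) = 10; EF_E = 10+13 = 23
ES_F = max(EF_A=10, EF_E=23) = 23; EF_F = 23+8 = 31
ES_G = max(EF_A=10, EF_C=6) = 10; EF_G = 10+12 = 22
ES_H = max(EF_E=23, EF_G=22) = 23; EF_H = 23+14 = 37
ES_I = max(EF_B=3, EF_D=15, EF_F=31, EF_H=37) = 37; EF_I = 37+15 = 52
Expected project duration μ = 52 days. Critical path: A → E → H → I.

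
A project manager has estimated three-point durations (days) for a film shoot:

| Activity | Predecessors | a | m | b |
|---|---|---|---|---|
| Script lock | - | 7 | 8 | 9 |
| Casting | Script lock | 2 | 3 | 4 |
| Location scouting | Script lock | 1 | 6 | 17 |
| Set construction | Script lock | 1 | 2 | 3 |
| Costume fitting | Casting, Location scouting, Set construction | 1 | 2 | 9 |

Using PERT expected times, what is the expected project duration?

te_Script lock = (7 + 4·8 + 9)/6 = 48/6 = 8
te_Casting = (2 + 4·3 + 4)/6 = 18/6 = 3
te_Location scouting = (1 + 4·6 + 17)/6 = 42/6 = 7
te_Set construction = (1 + 4·2 + 3)/6 = 12/6 = 2
te_Costume fitting = (1 + 4·2 + 9)/6 = 18/6 = 3

Forward pass:
ES_Script lock = 0; EF_Script lock = 8
ES_Casting = 8; EF_Casting = 8+3 = 11
ES_Location scouting = 8; EF_Location scouting = 8+7 = 15
ES_Set construction = 8; EF_Set construction = 8+2 = 10
ES_Costume fitting = max(EF_Casting=11, EF_Location scouting=15, EF_Set construction=10) = 15; EF_Costume fitting = 15+3 = 18
Expected project duration μ = 18 days. Critical path: Script lock → Location scouting → Costume fitting.

18 days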